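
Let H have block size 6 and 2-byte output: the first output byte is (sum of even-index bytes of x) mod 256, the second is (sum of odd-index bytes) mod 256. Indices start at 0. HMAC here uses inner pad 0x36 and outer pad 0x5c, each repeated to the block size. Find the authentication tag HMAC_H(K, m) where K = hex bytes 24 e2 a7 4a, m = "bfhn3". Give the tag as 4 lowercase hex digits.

Key hex bytes 24 e2 a7 4a is 4 bytes ≤ B = 6; zero-pad to 6 bytes: K' = 24 e2 a7 4a 00 00.
K' ⊕ ipad = 12 d4 91 7c 36 36.  K' ⊕ opad = 78 be fb 16 5c 5c.
Inner input = (K'⊕ipad) ∥ m = 12 d4 91 7c 36 36 ∥ 62 66 68 6e 33.
Inner hash: even-index sum = 470 mod 256 = 214; odd-index sum = 602 mod 256 = 90 → d6 5a.
Outer input = (K'⊕opad) ∥ inner = 78 be fb 16 5c 5c ∥ d6 5a.
Outer hash (tag): even-index sum = 677 mod 256 = 165; odd-index sum = 394 mod 256 = 138 → a5 8a.

a58a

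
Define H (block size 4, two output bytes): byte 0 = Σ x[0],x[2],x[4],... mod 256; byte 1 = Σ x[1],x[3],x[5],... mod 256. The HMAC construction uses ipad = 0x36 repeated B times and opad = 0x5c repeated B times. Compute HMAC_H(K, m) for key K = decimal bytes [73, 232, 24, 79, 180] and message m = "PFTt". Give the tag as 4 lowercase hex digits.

a2b8

Key decimal bytes [73, 232, 24, 79, 180] = 49 e8 18 4f b4 is 5 bytes > B = 4, so hash it first: H(key) = 15 37, then zero-pad to 4 bytes: K' = 15 37 00 00.
K' ⊕ ipad = 23 01 36 36.  K' ⊕ opad = 49 6b 5c 5c.
Inner input = (K'⊕ipad) ∥ m = 23 01 36 36 ∥ 50 46 54 74.
Inner hash: even-index sum = 253 mod 256 = 253; odd-index sum = 241 mod 256 = 241 → fd f1.
Outer input = (K'⊕opad) ∥ inner = 49 6b 5c 5c ∥ fd f1.
Outer hash (tag): even-index sum = 418 mod 256 = 162; odd-index sum = 440 mod 256 = 184 → a2 b8.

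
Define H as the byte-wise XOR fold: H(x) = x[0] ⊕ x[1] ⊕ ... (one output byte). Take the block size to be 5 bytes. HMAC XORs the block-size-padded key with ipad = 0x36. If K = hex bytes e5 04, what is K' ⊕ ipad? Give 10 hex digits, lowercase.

Key hex bytes e5 04 is 2 bytes ≤ B = 5; zero-pad to 5 bytes: K' = e5 04 00 00 00.
XOR each byte with 0x36: e5⊕36=d3, 04⊕36=32, 00⊕36=36, 00⊕36=36, 00⊕36=36.

d332363636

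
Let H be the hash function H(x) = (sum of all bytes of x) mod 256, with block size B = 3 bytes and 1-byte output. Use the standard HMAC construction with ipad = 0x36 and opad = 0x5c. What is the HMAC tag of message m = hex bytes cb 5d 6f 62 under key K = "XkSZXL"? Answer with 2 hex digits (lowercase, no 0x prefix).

Key "XkSZXL" = 58 6b 53 5a 58 4c is 6 bytes > B = 3, so hash it first: H(key) = 14, then zero-pad to 3 bytes: K' = 14 00 00.
K' ⊕ ipad = 22 36 36.  K' ⊕ opad = 48 5c 5c.
Inner input = (K'⊕ipad) ∥ m = 22 36 36 ∥ cb 5d 6f 62.
Inner hash: sum = 34+54+54+203+93+111+98 = 647; mod 256 = 135 → 87.
Outer input = (K'⊕opad) ∥ inner = 48 5c 5c ∥ 87.
Outer hash (tag): sum = 72+92+92+135 = 391; mod 256 = 135 → 87.

87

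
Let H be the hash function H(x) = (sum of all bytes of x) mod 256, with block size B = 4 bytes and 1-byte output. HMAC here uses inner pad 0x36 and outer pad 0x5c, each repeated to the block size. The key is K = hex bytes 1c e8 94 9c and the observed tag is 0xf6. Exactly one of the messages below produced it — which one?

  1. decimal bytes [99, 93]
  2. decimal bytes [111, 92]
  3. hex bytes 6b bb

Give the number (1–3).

3

Key hex bytes 1c e8 94 9c is exactly B = 4 bytes: K' = 1c e8 94 9c.
K' ⊕ ipad = 2a de a2 aa; K' ⊕ opad = 40 b4 c8 c0.
m1: inner = H(2a de a2 aa 63 5d) = 14; tag = H(40 b4 c8 c0 14) = 90
m2: inner = H(2a de a2 aa 6f 5c) = 1f; tag = H(40 b4 c8 c0 1f) = 9b
m3: inner = H(2a de a2 aa 6b bb) = 7a; tag = H(40 b4 c8 c0 7a) = f6 ← matches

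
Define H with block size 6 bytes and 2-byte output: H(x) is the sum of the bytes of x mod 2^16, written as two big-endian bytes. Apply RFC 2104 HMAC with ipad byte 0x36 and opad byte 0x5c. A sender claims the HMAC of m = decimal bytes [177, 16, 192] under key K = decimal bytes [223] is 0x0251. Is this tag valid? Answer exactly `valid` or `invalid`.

invalid

Key decimal bytes [223] = df is 1 byte ≤ B = 6; zero-pad to 6 bytes: K' = df 00 00 00 00 00.
K' ⊕ ipad = e9 36 36 36 36 36; K' ⊕ opad = 83 5c 5c 5c 5c 5c.
Inner hash: sum = 233+54+54+54+54+54+177+16+192 = 888 → 03 78.
Outer hash (recomputed tag): sum = 131+92+92+92+92+92+3+120 = 714 → 02 ca.
Recomputed tag = 02ca; claimed = 0251 → mismatch.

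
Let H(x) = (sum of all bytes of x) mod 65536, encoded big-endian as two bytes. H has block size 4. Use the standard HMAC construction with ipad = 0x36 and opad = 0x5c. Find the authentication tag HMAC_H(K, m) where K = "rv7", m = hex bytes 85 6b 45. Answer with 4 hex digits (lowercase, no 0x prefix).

0210

Key "rv7" = 72 76 37 is 3 bytes ≤ B = 4; zero-pad to 4 bytes: K' = 72 76 37 00.
K' ⊕ ipad = 44 40 01 36.  K' ⊕ opad = 2e 2a 6b 5c.
Inner input = (K'⊕ipad) ∥ m = 44 40 01 36 ∥ 85 6b 45.
Inner hash: sum = 68+64+1+54+133+107+69 = 496 → 01 f0.
Outer input = (K'⊕opad) ∥ inner = 2e 2a 6b 5c ∥ 01 f0.
Outer hash (tag): sum = 46+42+107+92+1+240 = 528 → 02 10.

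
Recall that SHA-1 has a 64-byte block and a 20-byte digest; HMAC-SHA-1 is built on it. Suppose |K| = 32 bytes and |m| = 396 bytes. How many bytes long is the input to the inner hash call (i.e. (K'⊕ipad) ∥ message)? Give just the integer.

460

Key is 32 ≤ 64 bytes, zero-padded: |K'| = 64.
Inner input = (K'⊕ipad) ∥ m → 64 + 396 = 460 bytes.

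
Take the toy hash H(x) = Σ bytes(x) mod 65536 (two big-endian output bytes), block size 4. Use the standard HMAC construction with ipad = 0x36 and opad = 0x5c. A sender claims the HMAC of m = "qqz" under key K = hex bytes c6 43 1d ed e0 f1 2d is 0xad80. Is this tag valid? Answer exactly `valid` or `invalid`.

Key hex bytes c6 43 1d ed e0 f1 2d is 7 bytes > B = 4, so hash it first: H(key) = 04 11, then zero-pad to 4 bytes: K' = 04 11 00 00.
K' ⊕ ipad = 32 27 36 36; K' ⊕ opad = 58 4d 5c 5c.
Inner hash: sum = 50+39+54+54+113+113+122 = 545 → 02 21.
Outer hash (recomputed tag): sum = 88+77+92+92+2+33 = 384 → 01 80.
Recomputed tag = 0180; claimed = ad80 → mismatch.

invalid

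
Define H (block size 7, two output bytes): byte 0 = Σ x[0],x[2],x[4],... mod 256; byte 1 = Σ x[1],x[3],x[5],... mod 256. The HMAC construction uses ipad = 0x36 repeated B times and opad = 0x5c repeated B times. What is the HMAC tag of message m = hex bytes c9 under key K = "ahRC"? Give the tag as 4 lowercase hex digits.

Key "ahRC" = 61 68 52 43 is 4 bytes ≤ B = 7; zero-pad to 7 bytes: K' = 61 68 52 43 00 00 00.
K' ⊕ ipad = 57 5e 64 75 36 36 36.  K' ⊕ opad = 3d 34 0e 1f 5c 5c 5c.
Inner input = (K'⊕ipad) ∥ m = 57 5e 64 75 36 36 36 ∥ c9.
Inner hash: even-index sum = 295 mod 256 = 39; odd-index sum = 466 mod 256 = 210 → 27 d2.
Outer input = (K'⊕opad) ∥ inner = 3d 34 0e 1f 5c 5c 5c ∥ 27 d2.
Outer hash (tag): even-index sum = 469 mod 256 = 213; odd-index sum = 214 mod 256 = 214 → d5 d6.

d5d6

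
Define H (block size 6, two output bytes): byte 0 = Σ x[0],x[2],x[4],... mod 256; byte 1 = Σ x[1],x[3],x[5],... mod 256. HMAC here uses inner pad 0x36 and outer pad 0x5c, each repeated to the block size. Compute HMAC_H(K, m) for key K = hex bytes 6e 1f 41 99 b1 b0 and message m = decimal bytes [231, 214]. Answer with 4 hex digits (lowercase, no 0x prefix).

Key hex bytes 6e 1f 41 99 b1 b0 is exactly B = 6 bytes: K' = 6e 1f 41 99 b1 b0.
K' ⊕ ipad = 58 29 77 af 87 86.  K' ⊕ opad = 32 43 1d c5 ed ec.
Inner input = (K'⊕ipad) ∥ m = 58 29 77 af 87 86 ∥ e7 d6.
Inner hash: even-index sum = 573 mod 256 = 61; odd-index sum = 564 mod 256 = 52 → 3d 34.
Outer input = (K'⊕opad) ∥ inner = 32 43 1d c5 ed ec ∥ 3d 34.
Outer hash (tag): even-index sum = 377 mod 256 = 121; odd-index sum = 552 mod 256 = 40 → 79 28.

7928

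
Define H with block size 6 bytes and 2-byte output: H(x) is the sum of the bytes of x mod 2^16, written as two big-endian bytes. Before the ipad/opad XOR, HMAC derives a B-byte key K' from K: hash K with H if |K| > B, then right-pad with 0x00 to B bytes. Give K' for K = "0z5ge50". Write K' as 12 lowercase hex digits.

021000000000

|K| = 7 > B = 6, so first hash the key.
H(K): sum = 48+122+53+103+101+53+48 = 528 → 02 10.
Zero-pad H(K) = 02 10 to 6 bytes: K' = 02 10 00 00 00 00.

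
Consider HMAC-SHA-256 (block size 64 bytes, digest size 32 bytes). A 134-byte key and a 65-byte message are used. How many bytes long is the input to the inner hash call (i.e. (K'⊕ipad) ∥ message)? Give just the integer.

129

Key is 134 > 64 bytes, so it is hashed to 32 bytes then zero-padded to 64: |K'| = 64.
Inner input = (K'⊕ipad) ∥ m → 64 + 65 = 129 bytes.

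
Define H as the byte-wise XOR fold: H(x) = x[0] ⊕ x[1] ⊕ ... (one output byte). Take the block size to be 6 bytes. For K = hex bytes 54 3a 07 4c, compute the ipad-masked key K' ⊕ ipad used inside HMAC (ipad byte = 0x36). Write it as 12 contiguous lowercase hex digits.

620c317a3636

Key hex bytes 54 3a 07 4c is 4 bytes ≤ B = 6; zero-pad to 6 bytes: K' = 54 3a 07 4c 00 00.
XOR each byte with 0x36: 54⊕36=62, 3a⊕36=0c, 07⊕36=31, 4c⊕36=7a, 00⊕36=36, 00⊕36=36.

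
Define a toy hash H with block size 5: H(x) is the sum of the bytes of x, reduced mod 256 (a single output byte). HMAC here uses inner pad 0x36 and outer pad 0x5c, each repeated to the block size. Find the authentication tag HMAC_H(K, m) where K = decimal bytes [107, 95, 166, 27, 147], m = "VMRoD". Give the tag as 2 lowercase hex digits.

Key decimal bytes [107, 95, 166, 27, 147] = 6b 5f a6 1b 93 is exactly B = 5 bytes: K' = 6b 5f a6 1b 93.
K' ⊕ ipad = 5d 69 90 2d a5.  K' ⊕ opad = 37 03 fa 47 cf.
Inner input = (K'⊕ipad) ∥ m = 5d 69 90 2d a5 ∥ 56 4d 52 6f 44.
Inner hash: sum = 93+105+144+45+165+86+77+82+111+68 = 976; mod 256 = 208 → d0.
Outer input = (K'⊕opad) ∥ inner = 37 03 fa 47 cf ∥ d0.
Outer hash (tag): sum = 55+3+250+71+207+208 = 794; mod 256 = 26 → 1a.

1a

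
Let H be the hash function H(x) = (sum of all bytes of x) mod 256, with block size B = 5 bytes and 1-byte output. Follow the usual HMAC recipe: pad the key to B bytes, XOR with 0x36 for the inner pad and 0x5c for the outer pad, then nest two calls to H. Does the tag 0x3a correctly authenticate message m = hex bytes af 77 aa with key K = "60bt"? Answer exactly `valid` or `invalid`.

Key "60bt" = 36 30 62 74 is 4 bytes ≤ B = 5; zero-pad to 5 bytes: K' = 36 30 62 74 00.
K' ⊕ ipad = 00 06 54 42 36; K' ⊕ opad = 6a 6c 3e 28 5c.
Inner hash: sum = 0+6+84+66+54+175+119+170 = 674; mod 256 = 162 → a2.
Outer hash (recomputed tag): sum = 106+108+62+40+92+162 = 570; mod 256 = 58 → 3a.
Recomputed tag = 3a; claimed = 3a → match.

valid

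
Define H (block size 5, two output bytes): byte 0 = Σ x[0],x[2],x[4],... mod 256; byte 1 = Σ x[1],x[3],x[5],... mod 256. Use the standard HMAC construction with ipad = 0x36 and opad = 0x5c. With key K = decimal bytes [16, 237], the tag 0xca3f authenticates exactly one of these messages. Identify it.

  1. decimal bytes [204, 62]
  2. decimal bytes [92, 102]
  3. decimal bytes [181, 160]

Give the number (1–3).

Key decimal bytes [16, 237] = 10 ed is 2 bytes ≤ B = 5; zero-pad to 5 bytes: K' = 10 ed 00 00 00.
K' ⊕ ipad = 26 db 36 36 36; K' ⊕ opad = 4c b1 5c 5c 5c.
m1: inner = H(26 db 36 36 36 cc 3e) = d0 dd; tag = H(4c b1 5c 5c 5c d0 dd) = e1dd
m2: inner = H(26 db 36 36 36 5c 66) = f8 6d; tag = H(4c b1 5c 5c 5c f8 6d) = 7105
m3: inner = H(26 db 36 36 36 b5 a0) = 32 c6; tag = H(4c b1 5c 5c 5c 32 c6) = ca3f ← matches

3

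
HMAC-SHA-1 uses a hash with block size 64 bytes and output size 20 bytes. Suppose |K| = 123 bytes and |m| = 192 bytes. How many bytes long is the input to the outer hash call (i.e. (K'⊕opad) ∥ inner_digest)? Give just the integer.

84

Key is 123 > 64 bytes, so it is hashed to 20 bytes then zero-padded to 64: |K'| = 64.
Outer input = (K'⊕opad) ∥ H(inner) → 64 + 20 = 84 bytes.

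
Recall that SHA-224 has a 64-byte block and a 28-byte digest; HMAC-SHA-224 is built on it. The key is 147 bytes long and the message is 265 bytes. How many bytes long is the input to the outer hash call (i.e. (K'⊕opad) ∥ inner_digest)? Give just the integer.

92

Key is 147 > 64 bytes, so it is hashed to 28 bytes then zero-padded to 64: |K'| = 64.
Outer input = (K'⊕opad) ∥ H(inner) → 64 + 28 = 92 bytes.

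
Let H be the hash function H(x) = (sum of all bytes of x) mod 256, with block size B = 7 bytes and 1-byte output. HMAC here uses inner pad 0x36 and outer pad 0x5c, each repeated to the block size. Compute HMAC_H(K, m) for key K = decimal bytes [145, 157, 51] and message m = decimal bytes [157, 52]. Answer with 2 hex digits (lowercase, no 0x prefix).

Key decimal bytes [145, 157, 51] = 91 9d 33 is 3 bytes ≤ B = 7; zero-pad to 7 bytes: K' = 91 9d 33 00 00 00 00.
K' ⊕ ipad = a7 ab 05 36 36 36 36.  K' ⊕ opad = cd c1 6f 5c 5c 5c 5c.
Inner input = (K'⊕ipad) ∥ m = a7 ab 05 36 36 36 36 ∥ 9d 34.
Inner hash: sum = 167+171+5+54+54+54+54+157+52 = 768; mod 256 = 0 → 00.
Outer input = (K'⊕opad) ∥ inner = cd c1 6f 5c 5c 5c 5c ∥ 00.
Outer hash (tag): sum = 205+193+111+92+92+92+92+0 = 877; mod 256 = 109 → 6d.

6d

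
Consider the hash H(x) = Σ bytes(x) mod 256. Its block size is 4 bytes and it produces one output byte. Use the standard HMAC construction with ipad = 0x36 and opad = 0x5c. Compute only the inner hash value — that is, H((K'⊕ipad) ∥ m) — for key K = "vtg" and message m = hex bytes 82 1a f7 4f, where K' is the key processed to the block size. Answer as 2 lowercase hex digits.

Key "vtg" = 76 74 67 is 3 bytes ≤ B = 4; zero-pad to 4 bytes: K' = 76 74 67 00.
K' ⊕ ipad = 40 42 51 36.
Inner input = 40 42 51 36 ∥ 82 1a f7 4f.
Inner hash: sum = 64+66+81+54+130+26+247+79 = 747; mod 256 = 235 → eb.

eb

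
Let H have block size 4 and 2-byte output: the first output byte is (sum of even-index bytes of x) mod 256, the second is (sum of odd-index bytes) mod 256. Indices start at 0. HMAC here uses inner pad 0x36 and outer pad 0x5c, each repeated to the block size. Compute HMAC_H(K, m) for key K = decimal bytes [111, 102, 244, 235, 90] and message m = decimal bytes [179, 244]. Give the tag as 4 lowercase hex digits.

Key decimal bytes [111, 102, 244, 235, 90] = 6f 66 f4 eb 5a is 5 bytes > B = 4, so hash it first: H(key) = bd 51, then zero-pad to 4 bytes: K' = bd 51 00 00.
K' ⊕ ipad = 8b 67 36 36.  K' ⊕ opad = e1 0d 5c 5c.
Inner input = (K'⊕ipad) ∥ m = 8b 67 36 36 ∥ b3 f4.
Inner hash: even-index sum = 372 mod 256 = 116; odd-index sum = 401 mod 256 = 145 → 74 91.
Outer input = (K'⊕opad) ∥ inner = e1 0d 5c 5c ∥ 74 91.
Outer hash (tag): even-index sum = 433 mod 256 = 177; odd-index sum = 250 mod 256 = 250 → b1 fa.

b1fa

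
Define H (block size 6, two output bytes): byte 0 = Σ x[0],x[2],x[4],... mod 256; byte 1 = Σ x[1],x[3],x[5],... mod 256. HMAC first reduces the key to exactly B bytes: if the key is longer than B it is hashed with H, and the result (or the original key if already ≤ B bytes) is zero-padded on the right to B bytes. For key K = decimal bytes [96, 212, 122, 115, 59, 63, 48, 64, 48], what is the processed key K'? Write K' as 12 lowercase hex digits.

|K| = 9 > B = 6, so first hash the key.
H(K): even-index sum = 373 mod 256 = 117; odd-index sum = 454 mod 256 = 198 → 75 c6.
Zero-pad H(K) = 75 c6 to 6 bytes: K' = 75 c6 00 00 00 00.

75c600000000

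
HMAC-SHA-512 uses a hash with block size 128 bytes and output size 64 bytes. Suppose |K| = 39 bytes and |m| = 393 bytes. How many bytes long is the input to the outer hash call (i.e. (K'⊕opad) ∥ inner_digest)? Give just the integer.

192

Key is 39 ≤ 128 bytes, zero-padded: |K'| = 128.
Outer input = (K'⊕opad) ∥ H(inner) → 128 + 64 = 192 bytes.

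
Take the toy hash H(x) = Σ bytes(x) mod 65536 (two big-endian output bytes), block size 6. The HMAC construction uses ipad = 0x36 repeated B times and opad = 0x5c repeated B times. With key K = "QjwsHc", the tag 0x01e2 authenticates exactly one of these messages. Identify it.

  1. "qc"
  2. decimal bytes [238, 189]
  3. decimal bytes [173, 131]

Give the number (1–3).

Key "QjwsHc" = 51 6a 77 73 48 63 is exactly B = 6 bytes: K' = 51 6a 77 73 48 63.
K' ⊕ ipad = 67 5c 41 45 7e 55; K' ⊕ opad = 0d 36 2b 2f 14 3f.
m1: inner = H(67 5c 41 45 7e 55 71 63) = 02 f0; tag = H(0d 36 2b 2f 14 3f 02 f0) = 01e2 ← matches
m2: inner = H(67 5c 41 45 7e 55 ee bd) = 03 c7; tag = H(0d 36 2b 2f 14 3f 03 c7) = 01ba
m3: inner = H(67 5c 41 45 7e 55 ad 83) = 03 4c; tag = H(0d 36 2b 2f 14 3f 03 4c) = 013f

1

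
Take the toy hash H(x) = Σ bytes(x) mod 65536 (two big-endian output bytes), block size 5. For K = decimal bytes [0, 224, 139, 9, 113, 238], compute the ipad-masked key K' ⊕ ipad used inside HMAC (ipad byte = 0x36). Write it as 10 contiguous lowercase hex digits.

Key decimal bytes [0, 224, 139, 9, 113, 238] = 00 e0 8b 09 71 ee is 6 bytes > B = 5, so hash it first: H(key) = 02 d3, then zero-pad to 5 bytes: K' = 02 d3 00 00 00.
XOR each byte with 0x36: 02⊕36=34, d3⊕36=e5, 00⊕36=36, 00⊕36=36, 00⊕36=36.

34e5363636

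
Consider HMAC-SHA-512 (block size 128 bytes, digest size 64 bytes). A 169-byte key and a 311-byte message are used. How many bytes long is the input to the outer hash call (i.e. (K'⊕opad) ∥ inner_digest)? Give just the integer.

Key is 169 > 128 bytes, so it is hashed to 64 bytes then zero-padded to 128: |K'| = 128.
Outer input = (K'⊕opad) ∥ H(inner) → 128 + 64 = 192 bytes.

192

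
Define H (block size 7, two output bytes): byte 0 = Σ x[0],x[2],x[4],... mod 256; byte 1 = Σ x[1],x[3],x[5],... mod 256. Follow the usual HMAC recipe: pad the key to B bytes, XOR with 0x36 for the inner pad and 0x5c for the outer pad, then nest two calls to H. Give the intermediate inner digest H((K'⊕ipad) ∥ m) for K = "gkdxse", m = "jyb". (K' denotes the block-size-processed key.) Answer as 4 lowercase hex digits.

97ca

Key "gkdxse" = 67 6b 64 78 73 65 is 6 bytes ≤ B = 7; zero-pad to 7 bytes: K' = 67 6b 64 78 73 65 00.
K' ⊕ ipad = 51 5d 52 4e 45 53 36.
Inner input = 51 5d 52 4e 45 53 36 ∥ 6a 79 62.
Inner hash: even-index sum = 407 mod 256 = 151; odd-index sum = 458 mod 256 = 202 → 97 ca.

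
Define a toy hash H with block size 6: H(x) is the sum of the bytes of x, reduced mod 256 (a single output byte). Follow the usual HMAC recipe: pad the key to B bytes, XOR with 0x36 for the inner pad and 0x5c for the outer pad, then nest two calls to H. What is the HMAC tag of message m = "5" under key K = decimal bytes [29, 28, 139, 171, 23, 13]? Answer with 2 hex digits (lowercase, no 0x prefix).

2b

Key decimal bytes [29, 28, 139, 171, 23, 13] = 1d 1c 8b ab 17 0d is exactly B = 6 bytes: K' = 1d 1c 8b ab 17 0d.
K' ⊕ ipad = 2b 2a bd 9d 21 3b.  K' ⊕ opad = 41 40 d7 f7 4b 51.
Inner input = (K'⊕ipad) ∥ m = 2b 2a bd 9d 21 3b ∥ 35.
Inner hash: sum = 43+42+189+157+33+59+53 = 576; mod 256 = 64 → 40.
Outer input = (K'⊕opad) ∥ inner = 41 40 d7 f7 4b 51 ∥ 40.
Outer hash (tag): sum = 65+64+215+247+75+81+64 = 811; mod 256 = 43 → 2b.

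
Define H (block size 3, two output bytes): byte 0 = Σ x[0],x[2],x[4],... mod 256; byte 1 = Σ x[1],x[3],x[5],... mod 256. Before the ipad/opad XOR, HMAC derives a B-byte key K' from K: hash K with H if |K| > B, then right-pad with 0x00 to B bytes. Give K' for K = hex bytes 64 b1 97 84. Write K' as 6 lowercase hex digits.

fb3500

|K| = 4 > B = 3, so first hash the key.
H(K): even-index sum = 251 mod 256 = 251; odd-index sum = 309 mod 256 = 53 → fb 35.
Zero-pad H(K) = fb 35 to 3 bytes: K' = fb 35 00.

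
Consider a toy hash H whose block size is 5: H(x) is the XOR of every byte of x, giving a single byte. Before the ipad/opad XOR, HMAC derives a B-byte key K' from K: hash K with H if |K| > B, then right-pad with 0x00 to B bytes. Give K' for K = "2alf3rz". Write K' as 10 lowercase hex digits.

|K| = 7 > B = 5, so first hash the key.
H(K): XOR 32⊕61⊕6c⊕66⊕33⊕72⊕7a = 62.
Zero-pad H(K) = 62 to 5 bytes: K' = 62 00 00 00 00.

6200000000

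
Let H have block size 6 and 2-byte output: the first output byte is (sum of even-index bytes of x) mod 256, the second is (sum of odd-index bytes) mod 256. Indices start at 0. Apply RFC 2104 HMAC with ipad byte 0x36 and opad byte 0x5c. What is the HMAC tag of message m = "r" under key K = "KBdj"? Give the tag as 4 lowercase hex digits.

22b6

Key "KBdj" = 4b 42 64 6a is 4 bytes ≤ B = 6; zero-pad to 6 bytes: K' = 4b 42 64 6a 00 00.
K' ⊕ ipad = 7d 74 52 5c 36 36.  K' ⊕ opad = 17 1e 38 36 5c 5c.
Inner input = (K'⊕ipad) ∥ m = 7d 74 52 5c 36 36 ∥ 72.
Inner hash: even-index sum = 375 mod 256 = 119; odd-index sum = 262 mod 256 = 6 → 77 06.
Outer input = (K'⊕opad) ∥ inner = 17 1e 38 36 5c 5c ∥ 77 06.
Outer hash (tag): even-index sum = 290 mod 256 = 34; odd-index sum = 182 mod 256 = 182 → 22 b6.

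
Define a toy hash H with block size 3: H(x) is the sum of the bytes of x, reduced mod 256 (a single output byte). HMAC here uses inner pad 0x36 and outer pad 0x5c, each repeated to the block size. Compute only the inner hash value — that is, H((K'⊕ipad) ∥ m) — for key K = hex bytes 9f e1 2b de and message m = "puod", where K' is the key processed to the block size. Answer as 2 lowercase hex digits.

e3

Key hex bytes 9f e1 2b de is 4 bytes > B = 3, so hash it first: H(key) = 89, then zero-pad to 3 bytes: K' = 89 00 00.
K' ⊕ ipad = bf 36 36.
Inner input = bf 36 36 ∥ 70 75 6f 64.
Inner hash: sum = 191+54+54+112+117+111+100 = 739; mod 256 = 227 → e3.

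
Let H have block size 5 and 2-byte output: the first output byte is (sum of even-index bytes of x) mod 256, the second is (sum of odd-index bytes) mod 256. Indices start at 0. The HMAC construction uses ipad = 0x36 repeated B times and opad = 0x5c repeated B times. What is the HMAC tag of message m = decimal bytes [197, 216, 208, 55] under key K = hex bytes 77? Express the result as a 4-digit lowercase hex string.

Key hex bytes 77 is 1 byte ≤ B = 5; zero-pad to 5 bytes: K' = 77 00 00 00 00.
K' ⊕ ipad = 41 36 36 36 36.  K' ⊕ opad = 2b 5c 5c 5c 5c.
Inner input = (K'⊕ipad) ∥ m = 41 36 36 36 36 ∥ c5 d8 d0 37.
Inner hash: even-index sum = 444 mod 256 = 188; odd-index sum = 513 mod 256 = 1 → bc 01.
Outer input = (K'⊕opad) ∥ inner = 2b 5c 5c 5c 5c ∥ bc 01.
Outer hash (tag): even-index sum = 228 mod 256 = 228; odd-index sum = 372 mod 256 = 116 → e4 74.

e474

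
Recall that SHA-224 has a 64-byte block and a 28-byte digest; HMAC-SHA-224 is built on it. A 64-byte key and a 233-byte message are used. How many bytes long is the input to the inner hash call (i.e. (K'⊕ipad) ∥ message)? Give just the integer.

Key is 64 ≤ 64 bytes, zero-padded: |K'| = 64.
Inner input = (K'⊕ipad) ∥ m → 64 + 233 = 297 bytes.

297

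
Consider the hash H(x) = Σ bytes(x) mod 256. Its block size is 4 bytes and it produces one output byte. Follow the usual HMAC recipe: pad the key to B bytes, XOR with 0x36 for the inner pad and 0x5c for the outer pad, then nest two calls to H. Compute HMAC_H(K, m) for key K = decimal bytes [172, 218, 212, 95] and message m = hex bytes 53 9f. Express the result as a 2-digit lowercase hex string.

Key decimal bytes [172, 218, 212, 95] = ac da d4 5f is exactly B = 4 bytes: K' = ac da d4 5f.
K' ⊕ ipad = 9a ec e2 69.  K' ⊕ opad = f0 86 88 03.
Inner input = (K'⊕ipad) ∥ m = 9a ec e2 69 ∥ 53 9f.
Inner hash: sum = 154+236+226+105+83+159 = 963; mod 256 = 195 → c3.
Outer input = (K'⊕opad) ∥ inner = f0 86 88 03 ∥ c3.
Outer hash (tag): sum = 240+134+136+3+195 = 708; mod 256 = 196 → c4.

c4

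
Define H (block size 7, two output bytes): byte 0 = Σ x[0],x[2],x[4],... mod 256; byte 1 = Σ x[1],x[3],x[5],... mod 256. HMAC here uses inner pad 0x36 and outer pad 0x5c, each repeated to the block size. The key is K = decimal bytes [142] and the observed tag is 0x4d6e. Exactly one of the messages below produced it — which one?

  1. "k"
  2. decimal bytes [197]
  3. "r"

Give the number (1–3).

2

Key decimal bytes [142] = 8e is 1 byte ≤ B = 7; zero-pad to 7 bytes: K' = 8e 00 00 00 00 00 00.
K' ⊕ ipad = b8 36 36 36 36 36 36; K' ⊕ opad = d2 5c 5c 5c 5c 5c 5c.
m1: inner = H(b8 36 36 36 36 36 36 6b) = 5a 0d; tag = H(d2 5c 5c 5c 5c 5c 5c 5a 0d) = f36e
m2: inner = H(b8 36 36 36 36 36 36 c5) = 5a 67; tag = H(d2 5c 5c 5c 5c 5c 5c 5a 67) = 4d6e ← matches
m3: inner = H(b8 36 36 36 36 36 36 72) = 5a 14; tag = H(d2 5c 5c 5c 5c 5c 5c 5a 14) = fa6e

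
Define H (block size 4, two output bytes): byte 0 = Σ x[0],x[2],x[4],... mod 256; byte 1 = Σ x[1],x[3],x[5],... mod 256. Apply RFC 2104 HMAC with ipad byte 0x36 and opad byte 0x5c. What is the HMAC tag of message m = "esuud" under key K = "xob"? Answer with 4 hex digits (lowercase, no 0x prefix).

Key "xob" = 78 6f 62 is 3 bytes ≤ B = 4; zero-pad to 4 bytes: K' = 78 6f 62 00.
K' ⊕ ipad = 4e 59 54 36.  K' ⊕ opad = 24 33 3e 5c.
Inner input = (K'⊕ipad) ∥ m = 4e 59 54 36 ∥ 65 73 75 75 64.
Inner hash: even-index sum = 480 mod 256 = 224; odd-index sum = 375 mod 256 = 119 → e0 77.
Outer input = (K'⊕opad) ∥ inner = 24 33 3e 5c ∥ e0 77.
Outer hash (tag): even-index sum = 322 mod 256 = 66; odd-index sum = 262 mod 256 = 6 → 42 06.

4206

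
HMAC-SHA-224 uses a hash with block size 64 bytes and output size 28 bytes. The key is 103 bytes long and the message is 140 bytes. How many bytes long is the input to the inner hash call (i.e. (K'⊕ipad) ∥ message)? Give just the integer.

Key is 103 > 64 bytes, so it is hashed to 28 bytes then zero-padded to 64: |K'| = 64.
Inner input = (K'⊕ipad) ∥ m → 64 + 140 = 204 bytes.

204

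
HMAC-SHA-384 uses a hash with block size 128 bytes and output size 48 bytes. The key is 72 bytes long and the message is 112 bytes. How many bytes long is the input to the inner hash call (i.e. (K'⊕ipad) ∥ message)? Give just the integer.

240

Key is 72 ≤ 128 bytes, zero-padded: |K'| = 128.
Inner input = (K'⊕ipad) ∥ m → 128 + 112 = 240 bytes.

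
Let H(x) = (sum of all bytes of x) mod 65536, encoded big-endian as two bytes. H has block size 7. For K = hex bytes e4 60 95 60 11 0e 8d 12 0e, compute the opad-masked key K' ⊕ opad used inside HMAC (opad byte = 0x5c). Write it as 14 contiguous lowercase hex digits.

Key hex bytes e4 60 95 60 11 0e 8d 12 0e is 9 bytes > B = 7, so hash it first: H(key) = 03 05, then zero-pad to 7 bytes: K' = 03 05 00 00 00 00 00.
XOR each byte with 0x5c: 03⊕5c=5f, 05⊕5c=59, 00⊕5c=5c, 00⊕5c=5c, 00⊕5c=5c, 00⊕5c=5c, 00⊕5c=5c.

5f595c5c5c5c5c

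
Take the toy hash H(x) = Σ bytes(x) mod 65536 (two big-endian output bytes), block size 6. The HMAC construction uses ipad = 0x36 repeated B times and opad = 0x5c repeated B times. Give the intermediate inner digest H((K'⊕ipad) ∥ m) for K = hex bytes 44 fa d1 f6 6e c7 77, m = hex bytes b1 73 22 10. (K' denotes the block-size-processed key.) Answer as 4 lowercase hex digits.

Key hex bytes 44 fa d1 f6 6e c7 77 is 7 bytes > B = 6, so hash it first: H(key) = 04 b1, then zero-pad to 6 bytes: K' = 04 b1 00 00 00 00.
K' ⊕ ipad = 32 87 36 36 36 36.
Inner input = 32 87 36 36 36 36 ∥ b1 73 22 10.
Inner hash: sum = 50+135+54+54+54+54+177+115+34+16 = 743 → 02 e7.

02e7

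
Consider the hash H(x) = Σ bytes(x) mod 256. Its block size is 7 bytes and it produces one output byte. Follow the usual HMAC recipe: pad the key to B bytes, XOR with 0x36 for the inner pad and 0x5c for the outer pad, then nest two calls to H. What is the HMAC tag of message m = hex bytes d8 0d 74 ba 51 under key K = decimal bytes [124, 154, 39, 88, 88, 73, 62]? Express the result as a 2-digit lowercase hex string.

Key decimal bytes [124, 154, 39, 88, 88, 73, 62] = 7c 9a 27 58 58 49 3e is exactly B = 7 bytes: K' = 7c 9a 27 58 58 49 3e.
K' ⊕ ipad = 4a ac 11 6e 6e 7f 08.  K' ⊕ opad = 20 c6 7b 04 04 15 62.
Inner input = (K'⊕ipad) ∥ m = 4a ac 11 6e 6e 7f 08 ∥ d8 0d 74 ba 51.
Inner hash: sum = 74+172+17+110+110+127+8+216+13+116+186+81 = 1230; mod 256 = 206 → ce.
Outer input = (K'⊕opad) ∥ inner = 20 c6 7b 04 04 15 62 ∥ ce.
Outer hash (tag): sum = 32+198+123+4+4+21+98+206 = 686; mod 256 = 174 → ae.

ae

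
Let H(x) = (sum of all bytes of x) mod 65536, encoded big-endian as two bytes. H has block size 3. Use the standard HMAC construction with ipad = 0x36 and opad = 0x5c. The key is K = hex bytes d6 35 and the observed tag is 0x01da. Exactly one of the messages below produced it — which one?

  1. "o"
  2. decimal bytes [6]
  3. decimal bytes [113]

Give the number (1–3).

Key hex bytes d6 35 is 2 bytes ≤ B = 3; zero-pad to 3 bytes: K' = d6 35 00.
K' ⊕ ipad = e0 03 36; K' ⊕ opad = 8a 69 5c.
m1: inner = H(e0 03 36 6f) = 01 88; tag = H(8a 69 5c 01 88) = 01d8
m2: inner = H(e0 03 36 06) = 01 1f; tag = H(8a 69 5c 01 1f) = 016f
m3: inner = H(e0 03 36 71) = 01 8a; tag = H(8a 69 5c 01 8a) = 01da ← matches

3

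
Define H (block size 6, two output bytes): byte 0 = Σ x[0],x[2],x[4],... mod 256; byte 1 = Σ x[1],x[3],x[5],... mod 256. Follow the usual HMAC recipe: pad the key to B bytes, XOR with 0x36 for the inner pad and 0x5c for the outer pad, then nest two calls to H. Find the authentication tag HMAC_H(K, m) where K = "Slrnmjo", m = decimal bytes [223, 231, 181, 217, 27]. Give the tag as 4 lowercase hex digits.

Key "Slrnmjo" = 53 6c 72 6e 6d 6a 6f is 7 bytes > B = 6, so hash it first: H(key) = a1 44, then zero-pad to 6 bytes: K' = a1 44 00 00 00 00.
K' ⊕ ipad = 97 72 36 36 36 36.  K' ⊕ opad = fd 18 5c 5c 5c 5c.
Inner input = (K'⊕ipad) ∥ m = 97 72 36 36 36 36 ∥ df e7 b5 d9 1b.
Inner hash: even-index sum = 690 mod 256 = 178; odd-index sum = 670 mod 256 = 158 → b2 9e.
Outer input = (K'⊕opad) ∥ inner = fd 18 5c 5c 5c 5c ∥ b2 9e.
Outer hash (tag): even-index sum = 615 mod 256 = 103; odd-index sum = 366 mod 256 = 110 → 67 6e.

676e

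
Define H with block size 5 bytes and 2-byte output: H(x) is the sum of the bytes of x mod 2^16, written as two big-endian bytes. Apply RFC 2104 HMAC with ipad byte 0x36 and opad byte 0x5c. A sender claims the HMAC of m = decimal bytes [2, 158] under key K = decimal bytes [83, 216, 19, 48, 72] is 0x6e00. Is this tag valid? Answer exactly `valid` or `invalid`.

Key decimal bytes [83, 216, 19, 48, 72] = 53 d8 13 30 48 is exactly B = 5 bytes: K' = 53 d8 13 30 48.
K' ⊕ ipad = 65 ee 25 06 7e; K' ⊕ opad = 0f 84 4f 6c 14.
Inner hash: sum = 101+238+37+6+126+2+158 = 668 → 02 9c.
Outer hash (recomputed tag): sum = 15+132+79+108+20+2+156 = 512 → 02 00.
Recomputed tag = 0200; claimed = 6e00 → mismatch.

invalid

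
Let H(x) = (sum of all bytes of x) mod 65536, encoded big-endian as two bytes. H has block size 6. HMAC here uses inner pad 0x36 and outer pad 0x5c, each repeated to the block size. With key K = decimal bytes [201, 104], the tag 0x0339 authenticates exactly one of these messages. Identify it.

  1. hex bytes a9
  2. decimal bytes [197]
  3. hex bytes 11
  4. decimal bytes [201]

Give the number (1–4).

4

Key decimal bytes [201, 104] = c9 68 is 2 bytes ≤ B = 6; zero-pad to 6 bytes: K' = c9 68 00 00 00 00.
K' ⊕ ipad = ff 5e 36 36 36 36; K' ⊕ opad = 95 34 5c 5c 5c 5c.
m1: inner = H(ff 5e 36 36 36 36 a9) = 02 de; tag = H(95 34 5c 5c 5c 5c 02 de) = 0319
m2: inner = H(ff 5e 36 36 36 36 c5) = 02 fa; tag = H(95 34 5c 5c 5c 5c 02 fa) = 0335
m3: inner = H(ff 5e 36 36 36 36 11) = 02 46; tag = H(95 34 5c 5c 5c 5c 02 46) = 0281
m4: inner = H(ff 5e 36 36 36 36 c9) = 02 fe; tag = H(95 34 5c 5c 5c 5c 02 fe) = 0339 ← matches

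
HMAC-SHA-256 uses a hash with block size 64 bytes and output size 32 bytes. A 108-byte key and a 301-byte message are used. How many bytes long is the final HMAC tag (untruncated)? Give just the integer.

32

The tag is one SHA-256 digest: 32 bytes.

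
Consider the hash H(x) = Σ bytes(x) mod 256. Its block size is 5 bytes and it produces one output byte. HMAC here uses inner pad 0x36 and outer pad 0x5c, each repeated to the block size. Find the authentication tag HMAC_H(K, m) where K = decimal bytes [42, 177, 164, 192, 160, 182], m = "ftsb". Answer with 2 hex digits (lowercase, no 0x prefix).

Key decimal bytes [42, 177, 164, 192, 160, 182] = 2a b1 a4 c0 a0 b6 is 6 bytes > B = 5, so hash it first: H(key) = 95, then zero-pad to 5 bytes: K' = 95 00 00 00 00.
K' ⊕ ipad = a3 36 36 36 36.  K' ⊕ opad = c9 5c 5c 5c 5c.
Inner input = (K'⊕ipad) ∥ m = a3 36 36 36 36 ∥ 66 74 73 62.
Inner hash: sum = 163+54+54+54+54+102+116+115+98 = 810; mod 256 = 42 → 2a.
Outer input = (K'⊕opad) ∥ inner = c9 5c 5c 5c 5c ∥ 2a.
Outer hash (tag): sum = 201+92+92+92+92+42 = 611; mod 256 = 99 → 63.

63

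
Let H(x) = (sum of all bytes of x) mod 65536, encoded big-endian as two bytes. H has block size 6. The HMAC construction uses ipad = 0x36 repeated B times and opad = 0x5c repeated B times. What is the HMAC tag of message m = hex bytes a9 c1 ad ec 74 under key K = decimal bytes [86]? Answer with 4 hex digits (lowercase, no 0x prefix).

Key decimal bytes [86] = 56 is 1 byte ≤ B = 6; zero-pad to 6 bytes: K' = 56 00 00 00 00 00.
K' ⊕ ipad = 60 36 36 36 36 36.  K' ⊕ opad = 0a 5c 5c 5c 5c 5c.
Inner input = (K'⊕ipad) ∥ m = 60 36 36 36 36 36 ∥ a9 c1 ad ec 74.
Inner hash: sum = 96+54+54+54+54+54+169+193+173+236+116 = 1253 → 04 e5.
Outer input = (K'⊕opad) ∥ inner = 0a 5c 5c 5c 5c 5c ∥ 04 e5.
Outer hash (tag): sum = 10+92+92+92+92+92+4+229 = 703 → 02 bf.

02bf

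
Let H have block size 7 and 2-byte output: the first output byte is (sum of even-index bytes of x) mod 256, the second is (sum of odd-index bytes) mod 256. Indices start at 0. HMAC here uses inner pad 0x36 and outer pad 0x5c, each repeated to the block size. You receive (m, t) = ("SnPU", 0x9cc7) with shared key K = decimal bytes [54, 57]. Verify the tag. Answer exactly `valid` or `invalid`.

invalid

Key decimal bytes [54, 57] = 36 39 is 2 bytes ≤ B = 7; zero-pad to 7 bytes: K' = 36 39 00 00 00 00 00.
K' ⊕ ipad = 00 0f 36 36 36 36 36; K' ⊕ opad = 6a 65 5c 5c 5c 5c 5c.
Inner hash: even-index sum = 357 mod 256 = 101; odd-index sum = 286 mod 256 = 30 → 65 1e.
Outer hash (recomputed tag): even-index sum = 412 mod 256 = 156; odd-index sum = 386 mod 256 = 130 → 9c 82.
Recomputed tag = 9c82; claimed = 9cc7 → mismatch.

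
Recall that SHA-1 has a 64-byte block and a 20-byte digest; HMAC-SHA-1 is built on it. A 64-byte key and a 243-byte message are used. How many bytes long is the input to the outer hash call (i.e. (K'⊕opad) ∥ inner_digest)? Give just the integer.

84

Key is 64 ≤ 64 bytes, zero-padded: |K'| = 64.
Outer input = (K'⊕opad) ∥ H(inner) → 64 + 20 = 84 bytes.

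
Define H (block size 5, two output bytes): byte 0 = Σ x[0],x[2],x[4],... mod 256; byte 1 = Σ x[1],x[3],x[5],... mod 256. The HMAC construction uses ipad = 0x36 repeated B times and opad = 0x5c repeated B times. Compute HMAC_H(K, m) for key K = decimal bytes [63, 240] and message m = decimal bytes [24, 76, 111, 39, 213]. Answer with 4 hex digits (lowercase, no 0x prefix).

Key decimal bytes [63, 240] = 3f f0 is 2 bytes ≤ B = 5; zero-pad to 5 bytes: K' = 3f f0 00 00 00.
K' ⊕ ipad = 09 c6 36 36 36.  K' ⊕ opad = 63 ac 5c 5c 5c.
Inner input = (K'⊕ipad) ∥ m = 09 c6 36 36 36 ∥ 18 4c 6f 27 d5.
Inner hash: even-index sum = 232 mod 256 = 232; odd-index sum = 600 mod 256 = 88 → e8 58.
Outer input = (K'⊕opad) ∥ inner = 63 ac 5c 5c 5c ∥ e8 58.
Outer hash (tag): even-index sum = 371 mod 256 = 115; odd-index sum = 496 mod 256 = 240 → 73 f0.

73f0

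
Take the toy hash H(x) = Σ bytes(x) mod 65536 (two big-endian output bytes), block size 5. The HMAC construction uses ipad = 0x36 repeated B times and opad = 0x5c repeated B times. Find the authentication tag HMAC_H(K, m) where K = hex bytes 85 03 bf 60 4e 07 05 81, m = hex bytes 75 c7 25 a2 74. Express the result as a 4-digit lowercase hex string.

0255

Key hex bytes 85 03 bf 60 4e 07 05 81 is 8 bytes > B = 5, so hash it first: H(key) = 02 82, then zero-pad to 5 bytes: K' = 02 82 00 00 00.
K' ⊕ ipad = 34 b4 36 36 36.  K' ⊕ opad = 5e de 5c 5c 5c.
Inner input = (K'⊕ipad) ∥ m = 34 b4 36 36 36 ∥ 75 c7 25 a2 74.
Inner hash: sum = 52+180+54+54+54+117+199+37+162+116 = 1025 → 04 01.
Outer input = (K'⊕opad) ∥ inner = 5e de 5c 5c 5c ∥ 04 01.
Outer hash (tag): sum = 94+222+92+92+92+4+1 = 597 → 02 55.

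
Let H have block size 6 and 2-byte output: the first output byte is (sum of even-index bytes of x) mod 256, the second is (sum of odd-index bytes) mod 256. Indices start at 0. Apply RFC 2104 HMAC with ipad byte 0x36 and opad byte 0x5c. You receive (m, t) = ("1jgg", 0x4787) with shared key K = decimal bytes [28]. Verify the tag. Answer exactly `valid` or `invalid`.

Key decimal bytes [28] = 1c is 1 byte ≤ B = 6; zero-pad to 6 bytes: K' = 1c 00 00 00 00 00.
K' ⊕ ipad = 2a 36 36 36 36 36; K' ⊕ opad = 40 5c 5c 5c 5c 5c.
Inner hash: even-index sum = 302 mod 256 = 46; odd-index sum = 371 mod 256 = 115 → 2e 73.
Outer hash (recomputed tag): even-index sum = 294 mod 256 = 38; odd-index sum = 391 mod 256 = 135 → 26 87.
Recomputed tag = 2687; claimed = 4787 → mismatch.

invalid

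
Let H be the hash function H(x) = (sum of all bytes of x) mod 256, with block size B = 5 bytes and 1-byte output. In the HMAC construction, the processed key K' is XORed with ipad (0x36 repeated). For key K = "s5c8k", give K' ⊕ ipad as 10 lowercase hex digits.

4503550e5d

Key "s5c8k" = 73 35 63 38 6b is exactly B = 5 bytes: K' = 73 35 63 38 6b.
XOR each byte with 0x36: 73⊕36=45, 35⊕36=03, 63⊕36=55, 38⊕36=0e, 6b⊕36=5d.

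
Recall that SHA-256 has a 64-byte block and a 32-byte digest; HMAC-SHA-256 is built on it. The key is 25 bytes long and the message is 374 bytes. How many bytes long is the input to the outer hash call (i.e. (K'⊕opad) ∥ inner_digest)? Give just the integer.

96

Key is 25 ≤ 64 bytes, zero-padded: |K'| = 64.
Outer input = (K'⊕opad) ∥ H(inner) → 64 + 32 = 96 bytes.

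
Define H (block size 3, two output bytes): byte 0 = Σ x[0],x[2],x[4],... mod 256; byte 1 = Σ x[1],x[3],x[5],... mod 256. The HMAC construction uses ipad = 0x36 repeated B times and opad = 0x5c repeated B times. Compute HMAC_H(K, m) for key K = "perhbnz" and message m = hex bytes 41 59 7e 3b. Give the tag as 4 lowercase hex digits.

0ab9

Key "perhbnz" = 70 65 72 68 62 6e 7a is 7 bytes > B = 3, so hash it first: H(key) = be 3b, then zero-pad to 3 bytes: K' = be 3b 00.
K' ⊕ ipad = 88 0d 36.  K' ⊕ opad = e2 67 5c.
Inner input = (K'⊕ipad) ∥ m = 88 0d 36 ∥ 41 59 7e 3b.
Inner hash: even-index sum = 338 mod 256 = 82; odd-index sum = 204 mod 256 = 204 → 52 cc.
Outer input = (K'⊕opad) ∥ inner = e2 67 5c ∥ 52 cc.
Outer hash (tag): even-index sum = 522 mod 256 = 10; odd-index sum = 185 mod 256 = 185 → 0a b9.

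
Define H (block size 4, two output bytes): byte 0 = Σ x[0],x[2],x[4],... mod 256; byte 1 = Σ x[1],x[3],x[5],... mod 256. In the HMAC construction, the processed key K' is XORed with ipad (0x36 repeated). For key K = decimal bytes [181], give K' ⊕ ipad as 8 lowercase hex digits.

83363636

Key decimal bytes [181] = b5 is 1 byte ≤ B = 4; zero-pad to 4 bytes: K' = b5 00 00 00.
XOR each byte with 0x36: b5⊕36=83, 00⊕36=36, 00⊕36=36, 00⊕36=36.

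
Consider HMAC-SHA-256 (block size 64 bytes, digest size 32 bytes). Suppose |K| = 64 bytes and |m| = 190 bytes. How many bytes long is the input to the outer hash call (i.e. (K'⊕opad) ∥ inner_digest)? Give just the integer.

96

Key is 64 ≤ 64 bytes, zero-padded: |K'| = 64.
Outer input = (K'⊕opad) ∥ H(inner) → 64 + 32 = 96 bytes.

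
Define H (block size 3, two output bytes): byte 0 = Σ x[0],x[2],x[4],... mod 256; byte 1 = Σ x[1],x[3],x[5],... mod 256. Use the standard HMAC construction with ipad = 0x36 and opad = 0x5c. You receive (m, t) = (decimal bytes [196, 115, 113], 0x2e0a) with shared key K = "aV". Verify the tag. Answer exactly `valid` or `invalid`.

Key "aV" = 61 56 is 2 bytes ≤ B = 3; zero-pad to 3 bytes: K' = 61 56 00.
K' ⊕ ipad = 57 60 36; K' ⊕ opad = 3d 0a 5c.
Inner hash: even-index sum = 256 mod 256 = 0; odd-index sum = 405 mod 256 = 149 → 00 95.
Outer hash (recomputed tag): even-index sum = 302 mod 256 = 46; odd-index sum = 10 mod 256 = 10 → 2e 0a.
Recomputed tag = 2e0a; claimed = 2e0a → match.

valid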